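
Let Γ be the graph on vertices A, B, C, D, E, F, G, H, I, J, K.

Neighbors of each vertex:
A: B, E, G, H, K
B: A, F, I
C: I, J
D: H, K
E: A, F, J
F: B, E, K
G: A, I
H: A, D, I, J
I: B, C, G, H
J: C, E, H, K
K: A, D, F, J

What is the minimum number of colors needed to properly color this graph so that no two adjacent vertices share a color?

D and K are adjacent, so at least 2 colors are needed.
A valid assignment using 2 colors: A=1, B=2, C=2, D=1, E=2, F=1, G=2, H=2, I=1, J=1, K=2. Every edge joins two different colors.

2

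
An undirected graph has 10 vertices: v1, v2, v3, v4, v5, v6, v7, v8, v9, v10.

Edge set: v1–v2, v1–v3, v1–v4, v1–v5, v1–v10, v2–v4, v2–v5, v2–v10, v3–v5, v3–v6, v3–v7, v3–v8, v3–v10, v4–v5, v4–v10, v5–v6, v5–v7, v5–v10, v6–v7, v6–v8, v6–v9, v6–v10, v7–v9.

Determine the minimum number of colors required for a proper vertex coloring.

5

v1, v2, v4, v5, v10 are pairwise adjacent (a clique of size 5), so at least 5 colors are needed.
A valid assignment using 5 colors: v1=4, v2=5, v3=2, v4=2, v5=1, v6=4, v7=3, v8=1, v9=1, v10=3. No two adjacent vertices share a color.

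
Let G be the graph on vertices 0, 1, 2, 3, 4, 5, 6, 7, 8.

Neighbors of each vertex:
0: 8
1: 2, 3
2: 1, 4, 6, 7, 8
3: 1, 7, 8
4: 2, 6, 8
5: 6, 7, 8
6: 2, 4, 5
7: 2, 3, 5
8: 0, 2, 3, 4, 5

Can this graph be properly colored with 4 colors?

The chromatic number is 3. 2, 4, 6 are mutually adjacent, so at least 3 colors are needed.
3 colors suffice: 0=b, 1=a, 2=b, 3=b, 4=c, 5=b, 6=a, 7=a, 8=a.
Since 4 ≥ 3, a proper 4-coloring certainly exists.

Yes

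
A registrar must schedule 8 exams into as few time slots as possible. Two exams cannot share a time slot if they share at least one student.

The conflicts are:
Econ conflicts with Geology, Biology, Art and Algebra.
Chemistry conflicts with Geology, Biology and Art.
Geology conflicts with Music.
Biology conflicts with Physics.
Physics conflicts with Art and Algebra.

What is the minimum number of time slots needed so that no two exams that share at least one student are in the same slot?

2

Chemistry and Geology conflict, so at least 2 time slots are needed.
2 time slots suffice: time slot 1 → {Econ, Chemistry, Music, Physics}; time slot 2 → {Geology, Biology, Art, Algebra}. No two conflicting exams share a time slot.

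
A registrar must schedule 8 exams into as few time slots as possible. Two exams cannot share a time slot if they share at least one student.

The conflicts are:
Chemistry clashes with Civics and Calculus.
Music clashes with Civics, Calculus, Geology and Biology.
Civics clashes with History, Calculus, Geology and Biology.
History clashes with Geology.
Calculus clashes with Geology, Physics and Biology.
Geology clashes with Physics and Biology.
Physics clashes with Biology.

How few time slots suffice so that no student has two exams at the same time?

5

Music, Civics, Calculus, Geology, Biology are mutually in conflict, so at least 5 time slots are needed.
Using 5 time slots: Chemistry=2, Music=5, Civics=3, History=1, Calculus=1, Geology=2, Physics=3, Biology=4. No two conflicting exams share a time slot.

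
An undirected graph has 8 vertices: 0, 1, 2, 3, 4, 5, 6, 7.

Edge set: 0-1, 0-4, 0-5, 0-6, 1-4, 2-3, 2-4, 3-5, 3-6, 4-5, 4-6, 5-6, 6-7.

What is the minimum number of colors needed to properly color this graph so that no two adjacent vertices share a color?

0, 4, 5, 6 form a clique, so at least 4 colors are needed.
4 colors suffice: color red → {1, 2, 6}; color blue → {3, 4, 7}; color green → {0}; color yellow → {5}. Each edge has distinct colors on its endpoints.

4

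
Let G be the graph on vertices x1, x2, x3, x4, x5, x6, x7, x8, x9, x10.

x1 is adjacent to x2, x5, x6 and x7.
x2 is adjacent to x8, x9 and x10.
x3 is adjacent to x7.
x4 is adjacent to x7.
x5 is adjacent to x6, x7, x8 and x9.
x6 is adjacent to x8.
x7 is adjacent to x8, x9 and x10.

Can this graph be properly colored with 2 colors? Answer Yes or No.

x5, x6, x8 form a triangle, so at least 3 colors are needed.
So 2 colors are not enough.

No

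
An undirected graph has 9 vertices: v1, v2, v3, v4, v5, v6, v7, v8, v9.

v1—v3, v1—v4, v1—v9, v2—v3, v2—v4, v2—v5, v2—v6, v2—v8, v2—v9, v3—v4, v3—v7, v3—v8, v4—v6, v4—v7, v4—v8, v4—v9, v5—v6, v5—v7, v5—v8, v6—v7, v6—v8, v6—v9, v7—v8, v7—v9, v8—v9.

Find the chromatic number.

v2, v4, v6, v8, v9 form a clique, so at least 5 colors are needed.
5 colors suffice: v1=2, v2=5, v3=3, v4=1, v5=1, v6=4, v7=5, v8=2, v9=3. Each edge has distinct colors on its endpoints.

5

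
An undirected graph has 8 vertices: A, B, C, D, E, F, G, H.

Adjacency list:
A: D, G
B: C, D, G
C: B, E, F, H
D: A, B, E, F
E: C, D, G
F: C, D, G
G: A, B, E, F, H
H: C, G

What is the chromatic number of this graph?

2

A and G are adjacent, so at least 2 colors are needed.
One proper 2-coloring: A=blue, B=blue, C=red, D=red, E=blue, F=blue, G=red, H=blue. No two adjacent vertices share a color.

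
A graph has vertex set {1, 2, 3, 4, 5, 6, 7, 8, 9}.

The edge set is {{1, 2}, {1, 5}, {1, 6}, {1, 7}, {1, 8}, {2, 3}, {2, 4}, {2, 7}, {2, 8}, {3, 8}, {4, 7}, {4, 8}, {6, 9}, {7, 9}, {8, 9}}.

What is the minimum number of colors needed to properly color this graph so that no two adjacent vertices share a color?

2, 4, 7 form a triangle, so at least 3 colors are needed.
3 colors suffice: color red → {2, 5, 9}; color blue → {6, 7, 8}; color green → {1, 3, 4}. Every edge joins two different colors.

3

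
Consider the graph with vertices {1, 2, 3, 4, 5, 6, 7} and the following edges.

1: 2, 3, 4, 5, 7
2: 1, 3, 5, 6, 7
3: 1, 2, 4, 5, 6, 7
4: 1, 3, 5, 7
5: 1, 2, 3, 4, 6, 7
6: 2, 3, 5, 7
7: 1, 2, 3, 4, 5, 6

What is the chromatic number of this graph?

5

2, 3, 5, 6, 7 are mutually adjacent (a clique of size 5), so at least 5 colors are needed.
5 colors suffice: color a → {5}; color b → {7}; color c → {3}; color d → {2, 4}; color e → {1, 6}. Each edge has distinct colors on its endpoints.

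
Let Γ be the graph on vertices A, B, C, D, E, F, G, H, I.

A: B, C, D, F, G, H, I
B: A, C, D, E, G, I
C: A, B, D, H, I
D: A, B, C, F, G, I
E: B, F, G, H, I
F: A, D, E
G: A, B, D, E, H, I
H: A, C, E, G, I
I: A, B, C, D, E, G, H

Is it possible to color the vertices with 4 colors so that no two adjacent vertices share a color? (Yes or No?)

A, B, D, G, I are mutually adjacent (a clique of size 5), so at least 5 colors are needed.
So 4 colors are not enough.

No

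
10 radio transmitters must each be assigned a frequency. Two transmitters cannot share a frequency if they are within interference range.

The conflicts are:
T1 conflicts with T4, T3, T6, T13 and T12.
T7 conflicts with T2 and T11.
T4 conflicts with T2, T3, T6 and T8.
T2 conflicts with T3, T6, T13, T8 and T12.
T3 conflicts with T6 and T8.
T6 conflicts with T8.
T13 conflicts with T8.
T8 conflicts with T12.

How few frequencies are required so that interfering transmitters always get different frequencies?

T4, T2, T3, T6, T8 all conflict with each other, so at least 5 frequencies are needed.
5 frequencies suffice: frequency 1 → {T1, T2, T11}; frequency 2 → {T7, T8}; frequency 3 → {T3, T13, T12}; frequency 4 → {T4}; frequency 5 → {T6}. Each listed conflict is separated.

5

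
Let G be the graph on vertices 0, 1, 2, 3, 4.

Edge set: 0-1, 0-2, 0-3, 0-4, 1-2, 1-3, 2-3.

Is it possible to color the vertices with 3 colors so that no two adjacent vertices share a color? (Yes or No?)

0, 1, 2, 3 are mutually adjacent (a clique of size 4), so at least 4 colors are needed.
So 3 colors are not enough.

No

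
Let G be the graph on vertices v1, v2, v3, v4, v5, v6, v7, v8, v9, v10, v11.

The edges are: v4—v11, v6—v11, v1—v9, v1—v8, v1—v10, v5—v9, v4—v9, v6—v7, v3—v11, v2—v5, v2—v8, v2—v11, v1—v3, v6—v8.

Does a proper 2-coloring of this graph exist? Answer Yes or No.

The cycle v9-v5-v2-v8-v1-v9 has odd length 5, so it cannot be 2-colored; at least 3 colors are needed.
So 2 colors are not enough.

No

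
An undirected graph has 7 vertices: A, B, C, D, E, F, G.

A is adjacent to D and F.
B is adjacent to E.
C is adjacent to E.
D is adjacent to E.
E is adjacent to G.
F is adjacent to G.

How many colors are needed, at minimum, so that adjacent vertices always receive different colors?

3

The cycle E-G-F-A-D-E has odd length 5, so it cannot be 2-colored; at least 3 colors are needed.
3 colors suffice: color 1 → {E, F}; color 2 → {B, C, D, G}; color 3 → {A}. Each edge has distinct colors on its endpoints.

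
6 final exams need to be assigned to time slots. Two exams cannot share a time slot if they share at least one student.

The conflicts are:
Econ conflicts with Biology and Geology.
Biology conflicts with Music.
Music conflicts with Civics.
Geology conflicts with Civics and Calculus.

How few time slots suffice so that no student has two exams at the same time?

The cycle Biology-Music-Civics-Geology-Econ-Biology has odd length 5, so it cannot be 2-colored; at least 3 time slots are needed.
3 time slots suffice: Econ=3, Biology=2, Music=1, Geology=1, Civics=2, Calculus=2. Every pair that conflicts lands in different time slots.

3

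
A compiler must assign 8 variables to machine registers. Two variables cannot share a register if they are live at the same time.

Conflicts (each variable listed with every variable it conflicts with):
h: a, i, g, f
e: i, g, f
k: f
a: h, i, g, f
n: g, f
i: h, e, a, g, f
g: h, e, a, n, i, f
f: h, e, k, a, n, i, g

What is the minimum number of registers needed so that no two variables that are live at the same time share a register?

h, a, i, g, f are mutually in conflict, so at least 5 registers are needed.
5 registers suffice: register 1 → {f}; register 2 → {k, g}; register 3 → {n, i}; register 4 → {h, e}; register 5 → {a}. Each listed conflict is separated.

5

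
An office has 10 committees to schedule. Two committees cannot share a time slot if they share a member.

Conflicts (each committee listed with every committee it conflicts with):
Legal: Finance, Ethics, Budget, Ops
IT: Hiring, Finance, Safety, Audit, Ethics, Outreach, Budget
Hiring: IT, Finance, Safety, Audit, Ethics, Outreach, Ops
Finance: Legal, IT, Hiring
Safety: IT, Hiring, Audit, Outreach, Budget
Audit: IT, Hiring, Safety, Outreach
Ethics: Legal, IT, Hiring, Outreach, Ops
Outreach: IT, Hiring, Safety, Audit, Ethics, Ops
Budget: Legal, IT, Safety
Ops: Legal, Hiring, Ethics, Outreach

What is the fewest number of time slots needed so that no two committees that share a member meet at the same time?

IT, Hiring, Safety, Audit, Outreach pairwise conflict, so at least 5 time slots are needed.
5 time slots suffice: time slot 1 → {Legal, Hiring}; time slot 2 → {IT, Ops}; time slot 3 → {Finance, Outreach, Budget}; time slot 4 → {Safety, Ethics}; time slot 5 → {Audit}. No two conflicting committees share a time slot.

5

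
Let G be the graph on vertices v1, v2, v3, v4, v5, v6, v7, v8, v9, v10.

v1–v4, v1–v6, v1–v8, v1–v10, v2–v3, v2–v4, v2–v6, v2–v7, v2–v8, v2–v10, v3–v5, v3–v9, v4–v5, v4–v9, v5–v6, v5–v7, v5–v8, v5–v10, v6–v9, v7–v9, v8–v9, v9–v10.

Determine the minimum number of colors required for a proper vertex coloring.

2

v5 and v7 are adjacent, so at least 2 colors are needed.
A valid assignment using 2 colors: v1=1, v2=1, v3=2, v4=2, v5=1, v6=2, v7=2, v8=2, v9=1, v10=2. Every edge joins two different colors.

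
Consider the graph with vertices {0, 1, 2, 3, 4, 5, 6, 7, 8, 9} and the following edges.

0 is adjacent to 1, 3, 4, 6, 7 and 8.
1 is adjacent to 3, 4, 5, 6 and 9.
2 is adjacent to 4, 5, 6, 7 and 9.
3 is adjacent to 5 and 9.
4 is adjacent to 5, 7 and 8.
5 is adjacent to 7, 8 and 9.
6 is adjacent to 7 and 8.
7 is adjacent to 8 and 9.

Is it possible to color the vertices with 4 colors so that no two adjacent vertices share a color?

The chromatic number is 4. 0, 6, 7, 8 are pairwise adjacent (a clique of size 4), so at least 4 colors are needed.
4 colors suffice: 0=blue, 1=red, 2=yellow, 3=yellow, 4=green, 5=blue, 6=green, 7=red, 8=yellow, 9=green.
That is already a proper 4-coloring.

Yes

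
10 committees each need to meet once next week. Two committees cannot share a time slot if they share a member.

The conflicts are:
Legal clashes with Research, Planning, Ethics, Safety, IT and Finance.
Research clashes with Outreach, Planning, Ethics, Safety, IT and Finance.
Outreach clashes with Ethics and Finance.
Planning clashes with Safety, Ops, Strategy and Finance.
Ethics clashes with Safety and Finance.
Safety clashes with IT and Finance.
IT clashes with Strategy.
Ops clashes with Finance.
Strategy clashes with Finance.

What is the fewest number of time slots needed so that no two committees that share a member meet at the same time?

5

Legal, Research, Planning, Safety, Finance pairwise conflict, so at least 5 time slots are needed.
Using 5 time slots: Legal=5, Research=2, Outreach=3, Planning=4, Ethics=4, Safety=3, IT=1, Ops=2, Strategy=2, Finance=1. No two conflicting committees share a time slot.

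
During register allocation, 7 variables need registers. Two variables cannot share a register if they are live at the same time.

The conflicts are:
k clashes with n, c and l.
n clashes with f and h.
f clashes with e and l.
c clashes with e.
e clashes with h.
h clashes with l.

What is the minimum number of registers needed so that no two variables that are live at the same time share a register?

3

The cycle k-l-h-e-c-k has odd length 5, so it cannot be 2-colored; at least 3 registers are needed.
3 registers suffice: register 1 → {k, f, h}; register 2 → {n, e, l}; register 3 → {c}. No two conflicting variables share a register.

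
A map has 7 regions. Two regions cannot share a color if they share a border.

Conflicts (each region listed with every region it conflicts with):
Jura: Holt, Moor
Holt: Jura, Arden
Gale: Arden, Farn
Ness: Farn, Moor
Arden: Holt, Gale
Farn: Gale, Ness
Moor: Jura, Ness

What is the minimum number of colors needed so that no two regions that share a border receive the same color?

3

The cycle Holt-Jura-Moor-Ness-Farn-Gale-Arden-Holt has odd length 7, so it cannot be 2-colored; at least 3 colors are needed.
3 colors suffice: color 1 → {Holt, Gale, Ness}; color 2 → {Arden, Farn, Moor}; color 3 → {Jura}. No two conflicting regions share a color.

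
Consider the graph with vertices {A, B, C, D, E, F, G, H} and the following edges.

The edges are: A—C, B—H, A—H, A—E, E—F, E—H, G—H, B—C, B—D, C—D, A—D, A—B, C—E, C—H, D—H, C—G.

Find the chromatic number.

5

A, B, C, D, H are mutually adjacent (a clique of size 5), so at least 5 colors are needed.
A valid assignment using 5 colors: A=3, B=5, C=1, D=4, E=4, F=1, G=3, H=2. Each edge has distinct colors on its endpoints.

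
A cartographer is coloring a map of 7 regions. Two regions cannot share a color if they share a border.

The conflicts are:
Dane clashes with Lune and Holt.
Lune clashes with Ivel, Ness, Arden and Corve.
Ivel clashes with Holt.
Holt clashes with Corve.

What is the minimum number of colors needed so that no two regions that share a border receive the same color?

Dane and Holt conflict, so at least 2 colors are needed.
2 colors suffice: Dane=2, Lune=1, Ivel=2, Ness=2, Arden=2, Holt=1, Corve=2. Each listed conflict is separated.

2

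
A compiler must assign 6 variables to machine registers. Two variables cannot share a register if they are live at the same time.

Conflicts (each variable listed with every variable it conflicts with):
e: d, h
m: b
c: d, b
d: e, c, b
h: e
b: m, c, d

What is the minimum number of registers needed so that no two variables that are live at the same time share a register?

3

c, d, b pairwise conflict, so at least 3 registers are needed.
3 registers suffice: register 1 → {e, b}; register 2 → {m, d, h}; register 3 → {c}. Each listed conflict is separated.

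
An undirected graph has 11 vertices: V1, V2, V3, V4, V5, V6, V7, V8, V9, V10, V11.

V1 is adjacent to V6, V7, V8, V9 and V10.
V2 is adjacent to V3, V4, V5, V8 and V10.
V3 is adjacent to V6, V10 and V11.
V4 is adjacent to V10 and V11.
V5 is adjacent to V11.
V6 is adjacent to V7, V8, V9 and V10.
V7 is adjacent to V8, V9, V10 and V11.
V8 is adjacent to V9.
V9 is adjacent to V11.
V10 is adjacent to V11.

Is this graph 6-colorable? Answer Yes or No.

The chromatic number is 5. V1, V6, V7, V8, V9 form a clique, so at least 5 colors are needed.
5 colors suffice: color red → {V5, V8, V10}; color blue → {V2, V6, V11}; color green → {V3, V4, V7}; color yellow → {V9}; color purple → {V1}.
Since 6 ≥ 5, a proper 6-coloring certainly exists.

Yes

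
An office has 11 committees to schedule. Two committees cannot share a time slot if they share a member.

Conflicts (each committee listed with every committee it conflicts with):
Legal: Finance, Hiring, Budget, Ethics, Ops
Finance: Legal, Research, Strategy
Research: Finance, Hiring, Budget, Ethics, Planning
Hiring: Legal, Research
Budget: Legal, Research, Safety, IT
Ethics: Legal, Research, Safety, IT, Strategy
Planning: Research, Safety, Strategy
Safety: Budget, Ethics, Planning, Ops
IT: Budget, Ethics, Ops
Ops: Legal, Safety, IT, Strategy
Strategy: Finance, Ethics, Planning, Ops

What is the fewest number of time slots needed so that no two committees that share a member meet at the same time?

Ethics and Safety conflict, so at least 2 time slots are needed.
2 time slots suffice: time slot 1 → {Finance, Hiring, Budget, Ethics, Planning, Ops}; time slot 2 → {Legal, Research, Safety, IT, Strategy}. Every pair that conflicts lands in different time slots.

2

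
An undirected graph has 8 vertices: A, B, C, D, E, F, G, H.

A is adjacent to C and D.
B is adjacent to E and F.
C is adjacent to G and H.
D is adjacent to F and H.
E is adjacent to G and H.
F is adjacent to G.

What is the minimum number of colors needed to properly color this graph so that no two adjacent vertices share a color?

The cycle D-F-B-E-H-D has odd length 5, so it cannot be 2-colored; at least 3 colors are needed.
3 colors suffice: A=3, B=2, C=1, D=2, E=1, F=1, G=2, H=3. Every edge joins two different colors.

3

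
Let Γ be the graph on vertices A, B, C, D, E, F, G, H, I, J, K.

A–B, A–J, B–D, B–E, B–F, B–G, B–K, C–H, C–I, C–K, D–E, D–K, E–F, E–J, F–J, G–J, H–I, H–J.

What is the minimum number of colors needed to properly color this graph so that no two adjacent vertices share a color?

C, H, I are pairwise adjacent, so at least 3 colors are needed.
One proper 3-coloring: A=blue, B=red, C=red, D=green, E=blue, F=green, G=blue, H=blue, I=green, J=red, K=blue. Each edge has distinct colors on its endpoints.

3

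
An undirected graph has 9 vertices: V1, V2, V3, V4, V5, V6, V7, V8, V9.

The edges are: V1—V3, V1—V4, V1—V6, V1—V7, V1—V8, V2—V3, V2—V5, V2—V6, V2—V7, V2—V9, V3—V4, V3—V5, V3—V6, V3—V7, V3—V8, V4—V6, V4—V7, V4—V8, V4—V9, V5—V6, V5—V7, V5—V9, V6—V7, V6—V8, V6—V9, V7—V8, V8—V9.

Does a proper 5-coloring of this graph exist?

V1, V3, V4, V6, V7, V8 are mutually adjacent (a clique of size 6), so at least 6 colors are needed.
So 5 colors are not enough.

No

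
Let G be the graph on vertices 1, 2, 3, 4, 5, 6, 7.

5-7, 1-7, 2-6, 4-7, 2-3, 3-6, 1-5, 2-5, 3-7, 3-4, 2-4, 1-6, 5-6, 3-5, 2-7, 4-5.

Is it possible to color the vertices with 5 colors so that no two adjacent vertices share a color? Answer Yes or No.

Yes

The chromatic number is 5. 2, 3, 4, 5, 7 are mutually adjacent (a clique of size 5), so at least 5 colors are needed.
5 colors suffice: 1=b, 2=b, 3=c, 4=e, 5=a, 6=d, 7=d.
That is already a proper 5-coloring.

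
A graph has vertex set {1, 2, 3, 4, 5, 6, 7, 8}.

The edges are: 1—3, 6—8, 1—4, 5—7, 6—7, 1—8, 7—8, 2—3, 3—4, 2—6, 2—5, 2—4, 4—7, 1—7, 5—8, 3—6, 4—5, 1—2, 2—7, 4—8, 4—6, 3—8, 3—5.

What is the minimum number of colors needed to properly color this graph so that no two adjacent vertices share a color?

4

3, 4, 6, 8 are pairwise adjacent (a clique of size 4), so at least 4 colors are needed.
4 colors suffice: color a → {4}; color b → {2, 8}; color c → {3, 7}; color d → {1, 5, 6}. No two adjacent vertices share a color.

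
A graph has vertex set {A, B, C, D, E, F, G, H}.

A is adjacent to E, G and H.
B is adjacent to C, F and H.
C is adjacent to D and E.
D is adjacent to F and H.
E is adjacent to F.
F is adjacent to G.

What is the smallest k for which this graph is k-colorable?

3

The cycle B-H-A-E-F-B has odd length 5, so it cannot be 2-colored; at least 3 colors are needed.
3 colors suffice: color 1 → {A, C, F}; color 2 → {E, G, H}; color 3 → {B, D}. Each edge has distinct colors on its endpoints.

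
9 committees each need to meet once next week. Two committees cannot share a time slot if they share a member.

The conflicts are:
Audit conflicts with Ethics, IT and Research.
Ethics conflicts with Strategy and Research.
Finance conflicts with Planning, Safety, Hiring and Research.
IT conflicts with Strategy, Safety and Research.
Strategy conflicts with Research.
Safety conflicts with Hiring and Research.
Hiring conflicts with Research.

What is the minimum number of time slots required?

Finance, Safety, Hiring, Research are mutually in conflict, so at least 4 time slots are needed.
Using 4 time slots: Audit=3, Ethics=2, Finance=2, Planning=1, IT=2, Strategy=3, Safety=3, Hiring=4, Research=1. Every pair that conflicts lands in different time slots.

4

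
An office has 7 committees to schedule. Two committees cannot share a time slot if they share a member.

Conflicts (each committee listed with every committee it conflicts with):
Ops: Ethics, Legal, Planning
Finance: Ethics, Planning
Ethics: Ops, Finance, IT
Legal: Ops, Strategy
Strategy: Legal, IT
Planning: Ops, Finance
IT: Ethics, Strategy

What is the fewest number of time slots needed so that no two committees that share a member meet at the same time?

The cycle Ops-Ethics-IT-Strategy-Legal-Ops has odd length 5, so it cannot be 2-colored; at least 3 time slots are needed.
3 time slots suffice: time slot 1 → {Ethics, Legal, Planning}; time slot 2 → {Ops, Finance, IT}; time slot 3 → {Strategy}. No two conflicting committees share a time slot.

3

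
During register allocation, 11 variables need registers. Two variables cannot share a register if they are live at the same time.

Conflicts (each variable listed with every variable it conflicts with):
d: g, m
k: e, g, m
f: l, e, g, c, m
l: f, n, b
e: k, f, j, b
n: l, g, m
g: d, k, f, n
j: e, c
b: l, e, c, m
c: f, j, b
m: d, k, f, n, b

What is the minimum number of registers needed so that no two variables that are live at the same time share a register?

d and m conflict, so at least 2 registers are needed.
2 registers suffice: register 1 → {l, e, g, c, m}; register 2 → {d, k, f, n, j, b}. No two conflicting variables share a register.

2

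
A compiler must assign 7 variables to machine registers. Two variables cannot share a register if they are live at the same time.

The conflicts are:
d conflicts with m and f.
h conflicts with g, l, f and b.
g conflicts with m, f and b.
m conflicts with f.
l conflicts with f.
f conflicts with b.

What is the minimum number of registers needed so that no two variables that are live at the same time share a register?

h, g, f, b are mutually in conflict, so at least 4 registers are needed.
4 registers suffice: register 1 → {f}; register 2 → {h, m}; register 3 → {d, g, l}; register 4 → {b}. No two conflicting variables share a register.

4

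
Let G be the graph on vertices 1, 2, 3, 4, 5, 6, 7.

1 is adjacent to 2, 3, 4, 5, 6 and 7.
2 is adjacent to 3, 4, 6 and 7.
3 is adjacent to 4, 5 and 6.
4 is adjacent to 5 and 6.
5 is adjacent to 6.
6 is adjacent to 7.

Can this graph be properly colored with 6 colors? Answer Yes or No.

The chromatic number is 5. 1, 3, 4, 5, 6 are mutually adjacent (a clique of size 5), so at least 5 colors are needed.
A valid assignment using 5 colors: 1=blue, 2=purple, 3=green, 4=yellow, 5=purple, 6=red, 7=green.
Since 6 ≥ 5, a proper 6-coloring certainly exists.

Yes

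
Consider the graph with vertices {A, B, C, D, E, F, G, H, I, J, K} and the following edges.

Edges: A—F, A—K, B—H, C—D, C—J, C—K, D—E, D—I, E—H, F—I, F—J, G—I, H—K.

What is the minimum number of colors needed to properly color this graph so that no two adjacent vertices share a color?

3

The cycle E-H-K-C-D-E has odd length 5, so it cannot be 2-colored; at least 3 colors are needed.
3 colors suffice: color red → {B, E, I, J, K}; color blue → {C, F, G, H}; color green → {A, D}. Each edge has distinct colors on its endpoints.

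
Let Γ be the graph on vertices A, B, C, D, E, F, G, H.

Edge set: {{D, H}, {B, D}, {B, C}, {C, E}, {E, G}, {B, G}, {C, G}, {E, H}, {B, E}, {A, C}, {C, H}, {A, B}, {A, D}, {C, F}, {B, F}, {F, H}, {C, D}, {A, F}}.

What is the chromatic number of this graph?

4

A, B, C, F are mutually adjacent (a clique of size 4), so at least 4 colors are needed.
4 colors suffice: color red → {C}; color blue → {B, H}; color green → {D, E, F}; color yellow → {A, G}. Every edge joins two different colors.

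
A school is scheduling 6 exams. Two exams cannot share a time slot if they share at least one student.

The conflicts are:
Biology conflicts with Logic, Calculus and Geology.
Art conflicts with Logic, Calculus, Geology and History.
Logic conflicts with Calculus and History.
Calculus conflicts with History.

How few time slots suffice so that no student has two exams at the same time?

4

Art, Logic, Calculus, History all conflict with each other, so at least 4 time slots are needed.
4 time slots suffice: time slot 1 → {Calculus, Geology}; time slot 2 → {Logic}; time slot 3 → {Biology, Art}; time slot 4 → {History}. Each listed conflict is separated.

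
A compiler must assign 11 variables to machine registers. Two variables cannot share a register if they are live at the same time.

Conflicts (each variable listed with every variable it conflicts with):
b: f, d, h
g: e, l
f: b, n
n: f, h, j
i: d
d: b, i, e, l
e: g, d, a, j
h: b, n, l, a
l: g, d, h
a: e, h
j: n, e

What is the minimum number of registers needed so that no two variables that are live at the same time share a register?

3

The cycle e-d-b-h-a-e has odd length 5, so it cannot be 2-colored; at least 3 registers are needed.
3 registers suffice: b=3, g=2, f=1, n=2, i=1, d=2, e=1, h=1, l=3, a=2, j=3. No two conflicting variables share a register.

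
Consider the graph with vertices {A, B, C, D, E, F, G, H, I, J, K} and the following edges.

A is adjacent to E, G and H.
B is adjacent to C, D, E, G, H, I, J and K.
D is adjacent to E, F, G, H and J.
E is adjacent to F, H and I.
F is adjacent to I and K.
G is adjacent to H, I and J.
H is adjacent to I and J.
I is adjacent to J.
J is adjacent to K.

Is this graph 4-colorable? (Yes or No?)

No

B, G, H, I, J form a clique, so at least 5 colors are needed.
So 4 colors are not enough.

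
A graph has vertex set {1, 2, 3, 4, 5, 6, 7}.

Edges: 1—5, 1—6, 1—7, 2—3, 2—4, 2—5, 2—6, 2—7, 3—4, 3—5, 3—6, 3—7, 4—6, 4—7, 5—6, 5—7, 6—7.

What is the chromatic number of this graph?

5

2, 3, 5, 6, 7 are mutually adjacent (a clique of size 5), so at least 5 colors are needed.
5 colors suffice: color red → {7}; color blue → {6}; color green → {4, 5}; color yellow → {1, 3}; color purple → {2}. Each edge has distinct colors on its endpoints.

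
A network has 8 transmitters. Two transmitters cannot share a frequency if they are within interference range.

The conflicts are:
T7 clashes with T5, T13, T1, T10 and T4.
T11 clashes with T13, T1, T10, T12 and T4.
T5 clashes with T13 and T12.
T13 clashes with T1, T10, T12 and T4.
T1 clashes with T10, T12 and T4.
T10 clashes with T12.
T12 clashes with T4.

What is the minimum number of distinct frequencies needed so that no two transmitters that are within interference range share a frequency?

T11, T13, T1, T12, T4 are mutually in conflict, so at least 5 frequencies are needed.
5 frequencies suffice: frequency 1 → {T13}; frequency 2 → {T5, T1}; frequency 3 → {T7, T12}; frequency 4 → {T10, T4}; frequency 5 → {T11}. Each listed conflict is separated.

5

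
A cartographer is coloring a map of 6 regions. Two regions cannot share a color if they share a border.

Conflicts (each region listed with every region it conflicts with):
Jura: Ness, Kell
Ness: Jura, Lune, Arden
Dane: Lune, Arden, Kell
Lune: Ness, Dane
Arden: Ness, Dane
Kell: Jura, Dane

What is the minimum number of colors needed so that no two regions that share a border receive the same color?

The cycle Arden-Ness-Jura-Kell-Dane-Arden has odd length 5, so it cannot be 2-colored; at least 3 colors are needed.
3 colors suffice: color 1 → {Ness, Dane}; color 2 → {Jura, Lune, Arden}; color 3 → {Kell}. No two conflicting regions share a color.

3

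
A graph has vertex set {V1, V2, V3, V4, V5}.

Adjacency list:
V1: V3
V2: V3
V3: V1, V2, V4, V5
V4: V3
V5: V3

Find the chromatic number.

2

V2 and V3 are adjacent, so at least 2 colors are needed.
2 colors suffice: color 1 → {V3}; color 2 → {V1, V2, V4, V5}. No two adjacent vertices share a color.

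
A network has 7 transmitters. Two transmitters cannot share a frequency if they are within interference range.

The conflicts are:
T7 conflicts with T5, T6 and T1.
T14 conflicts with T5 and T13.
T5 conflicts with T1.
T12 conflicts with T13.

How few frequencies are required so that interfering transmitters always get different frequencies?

3

T7, T5, T1 pairwise conflict, so at least 3 frequencies are needed.
3 frequencies suffice: frequency 1 → {T5, T6, T13}; frequency 2 → {T7, T14, T12}; frequency 3 → {T1}. Each listed conflict is separated.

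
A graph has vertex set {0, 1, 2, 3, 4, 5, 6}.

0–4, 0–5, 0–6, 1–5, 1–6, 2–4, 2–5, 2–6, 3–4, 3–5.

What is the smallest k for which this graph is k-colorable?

2

1 and 5 are adjacent, so at least 2 colors are needed.
2 colors suffice: 0=b, 1=b, 2=b, 3=b, 4=a, 5=a, 6=a. Every edge joins two different colors.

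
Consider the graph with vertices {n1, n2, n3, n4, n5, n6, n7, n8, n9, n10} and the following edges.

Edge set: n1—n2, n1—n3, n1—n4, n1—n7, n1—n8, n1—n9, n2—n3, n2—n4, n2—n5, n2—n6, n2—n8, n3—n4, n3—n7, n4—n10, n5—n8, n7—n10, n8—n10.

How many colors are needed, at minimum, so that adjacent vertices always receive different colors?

n1, n2, n3, n4 are pairwise adjacent (a clique of size 4), so at least 4 colors are needed.
4 colors suffice: color 1 → {n2, n9, n10}; color 2 → {n1, n5, n6}; color 3 → {n3, n8}; color 4 → {n4, n7}. No two adjacent vertices share a color.

4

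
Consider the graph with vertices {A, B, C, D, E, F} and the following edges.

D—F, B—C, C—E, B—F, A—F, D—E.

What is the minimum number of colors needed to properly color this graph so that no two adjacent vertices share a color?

3

The cycle C-E-D-F-B-C has odd length 5, so it cannot be 2-colored; at least 3 colors are needed.
A valid assignment using 3 colors: A=2, B=2, C=3, D=2, E=1, F=1. Each edge has distinct colors on its endpoints.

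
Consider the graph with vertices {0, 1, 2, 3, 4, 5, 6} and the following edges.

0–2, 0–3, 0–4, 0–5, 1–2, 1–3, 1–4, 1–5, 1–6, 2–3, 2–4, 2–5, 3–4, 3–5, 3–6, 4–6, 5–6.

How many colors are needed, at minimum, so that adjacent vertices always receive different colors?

1, 3, 5, 6 are pairwise adjacent (a clique of size 4), so at least 4 colors are needed.
4 colors suffice: color red → {3}; color blue → {0, 1}; color green → {4, 5}; color yellow → {2, 6}. Every edge joins two different colors.

4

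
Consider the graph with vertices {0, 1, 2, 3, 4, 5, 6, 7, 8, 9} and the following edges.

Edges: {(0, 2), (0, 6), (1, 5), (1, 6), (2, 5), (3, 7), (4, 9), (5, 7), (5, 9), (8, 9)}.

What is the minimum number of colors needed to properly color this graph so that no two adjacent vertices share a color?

3

The cycle 1-5-2-0-6-1 has odd length 5, so it cannot be 2-colored; at least 3 colors are needed.
3 colors suffice: color a → {3, 4, 5, 6, 8}; color b → {1, 2, 7, 9}; color c → {0}. No two adjacent vertices share a color.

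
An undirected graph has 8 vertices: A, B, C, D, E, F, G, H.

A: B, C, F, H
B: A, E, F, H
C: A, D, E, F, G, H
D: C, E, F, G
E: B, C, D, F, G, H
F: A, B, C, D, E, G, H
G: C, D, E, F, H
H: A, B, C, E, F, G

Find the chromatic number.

5

C, E, F, G, H are mutually adjacent (a clique of size 5), so at least 5 colors are needed.
A valid assignment using 5 colors: A=2, B=4, C=4, D=3, E=2, F=1, G=5, H=3. Every edge joins two different colors.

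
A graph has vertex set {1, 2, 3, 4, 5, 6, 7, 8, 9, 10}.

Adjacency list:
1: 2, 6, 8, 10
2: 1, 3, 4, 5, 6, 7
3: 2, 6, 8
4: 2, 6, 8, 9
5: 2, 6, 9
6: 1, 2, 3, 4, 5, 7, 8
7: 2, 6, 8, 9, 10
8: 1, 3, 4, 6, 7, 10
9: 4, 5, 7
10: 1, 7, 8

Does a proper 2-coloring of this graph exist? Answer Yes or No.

No

6, 7, 8 form a triangle, so at least 3 colors are needed.
So 2 colors are not enough.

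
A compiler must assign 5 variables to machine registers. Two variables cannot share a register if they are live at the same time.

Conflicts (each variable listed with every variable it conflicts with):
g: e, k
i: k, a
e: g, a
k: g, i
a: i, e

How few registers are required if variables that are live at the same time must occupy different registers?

3

The cycle g-e-a-i-k-g has odd length 5, so it cannot be 2-colored; at least 3 registers are needed.
3 registers suffice: register 1 → {k, a}; register 2 → {g, i}; register 3 → {e}. Every pair that conflicts lands in different registers.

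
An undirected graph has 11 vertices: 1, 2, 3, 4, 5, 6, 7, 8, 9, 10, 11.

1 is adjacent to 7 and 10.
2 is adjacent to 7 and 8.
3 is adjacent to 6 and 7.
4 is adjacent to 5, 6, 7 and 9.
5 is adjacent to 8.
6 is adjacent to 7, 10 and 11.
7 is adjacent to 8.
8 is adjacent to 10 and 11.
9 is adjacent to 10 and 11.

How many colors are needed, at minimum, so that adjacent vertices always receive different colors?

3

2, 7, 8 are mutually adjacent, so at least 3 colors are needed.
One proper 3-coloring: 1=b, 2=c, 3=c, 4=c, 5=a, 6=b, 7=a, 8=b, 9=b, 10=a, 11=a. Every edge joins two different colors.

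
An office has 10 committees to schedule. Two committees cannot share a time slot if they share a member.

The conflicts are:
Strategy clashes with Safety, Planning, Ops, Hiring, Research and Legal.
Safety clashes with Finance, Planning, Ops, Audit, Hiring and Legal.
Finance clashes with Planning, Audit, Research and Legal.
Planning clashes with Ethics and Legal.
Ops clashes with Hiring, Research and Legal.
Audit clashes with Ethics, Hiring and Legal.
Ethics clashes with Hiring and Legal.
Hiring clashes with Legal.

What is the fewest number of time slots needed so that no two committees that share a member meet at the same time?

Strategy, Safety, Ops, Hiring, Legal all conflict with each other, so at least 5 time slots are needed.
5 time slots suffice: time slot 1 → {Research, Legal}; time slot 2 → {Safety, Ethics}; time slot 3 → {Finance, Hiring}; time slot 4 → {Strategy, Audit}; time slot 5 → {Planning, Ops}. Each listed conflict is separated.

5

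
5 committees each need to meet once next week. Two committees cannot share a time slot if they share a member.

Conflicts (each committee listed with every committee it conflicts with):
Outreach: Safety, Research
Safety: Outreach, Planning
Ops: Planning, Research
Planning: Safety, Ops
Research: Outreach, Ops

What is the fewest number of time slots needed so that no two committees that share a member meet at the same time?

3

The cycle Research-Outreach-Safety-Planning-Ops-Research has odd length 5, so it cannot be 2-colored; at least 3 time slots are needed.
A valid assignment using 3 time slots: Outreach=2, Safety=1, Ops=3, Planning=2, Research=1. No two conflicting committees share a time slot.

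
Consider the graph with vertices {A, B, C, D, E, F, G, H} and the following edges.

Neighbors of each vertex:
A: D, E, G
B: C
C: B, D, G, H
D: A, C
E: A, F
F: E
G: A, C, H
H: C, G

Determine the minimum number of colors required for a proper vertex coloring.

C, G, H are mutually adjacent, so at least 3 colors are needed.
3 colors suffice: color red → {A, C, F}; color blue → {B, D, E, G}; color green → {H}. No two adjacent vertices share a color.

3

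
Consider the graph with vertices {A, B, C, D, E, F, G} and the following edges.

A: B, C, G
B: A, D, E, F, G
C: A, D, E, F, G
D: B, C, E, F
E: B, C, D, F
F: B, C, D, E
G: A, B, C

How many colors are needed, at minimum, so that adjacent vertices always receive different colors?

C, D, E, F are pairwise adjacent (a clique of size 4), so at least 4 colors are needed.
4 colors suffice: color 1 → {B, C}; color 2 → {A, F}; color 3 → {D, G}; color 4 → {E}. Every edge joins two different colors.

4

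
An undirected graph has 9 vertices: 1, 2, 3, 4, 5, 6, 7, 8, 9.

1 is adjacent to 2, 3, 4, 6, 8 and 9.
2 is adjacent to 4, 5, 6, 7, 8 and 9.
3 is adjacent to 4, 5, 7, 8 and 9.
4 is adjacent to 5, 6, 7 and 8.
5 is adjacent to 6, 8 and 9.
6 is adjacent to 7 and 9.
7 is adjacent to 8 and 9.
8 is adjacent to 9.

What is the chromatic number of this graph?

3, 4, 7, 8 form a clique, so at least 4 colors are needed.
4 colors suffice: color a → {4, 9}; color b → {2, 3}; color c → {6, 8}; color d → {1, 5, 7}. Every edge joins two different colors.

4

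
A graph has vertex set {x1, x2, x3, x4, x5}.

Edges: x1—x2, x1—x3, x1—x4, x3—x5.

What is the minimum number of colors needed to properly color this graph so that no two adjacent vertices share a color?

2

x1 and x4 are adjacent, so at least 2 colors are needed.
One proper 2-coloring: x1=1, x2=2, x3=2, x4=2, x5=1. Every edge joins two different colors.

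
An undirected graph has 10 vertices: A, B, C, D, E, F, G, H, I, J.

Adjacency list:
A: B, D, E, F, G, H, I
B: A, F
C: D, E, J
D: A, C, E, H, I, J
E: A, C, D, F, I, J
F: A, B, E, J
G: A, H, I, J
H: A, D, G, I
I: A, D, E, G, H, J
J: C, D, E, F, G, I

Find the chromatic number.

D, E, I, J are pairwise adjacent (a clique of size 4), so at least 4 colors are needed.
4 colors suffice: color 1 → {A, J}; color 2 → {C, F, I}; color 3 → {B, E, H}; color 4 → {D, G}. Each edge has distinct colors on its endpoints.

4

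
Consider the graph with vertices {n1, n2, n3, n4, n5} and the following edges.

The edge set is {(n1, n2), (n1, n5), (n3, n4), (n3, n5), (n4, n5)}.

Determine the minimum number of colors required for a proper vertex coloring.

3

n3, n4, n5 form a triangle, so at least 3 colors are needed.
A valid assignment using 3 colors: n1=2, n2=1, n3=3, n4=2, n5=1. No two adjacent vertices share a color.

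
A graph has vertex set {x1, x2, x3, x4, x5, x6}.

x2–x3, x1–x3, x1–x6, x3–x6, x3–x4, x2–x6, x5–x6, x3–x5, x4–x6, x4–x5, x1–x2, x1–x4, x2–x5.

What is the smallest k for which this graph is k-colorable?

x2, x3, x5, x6 are pairwise adjacent (a clique of size 4), so at least 4 colors are needed.
4 colors suffice: color 1 → {x3}; color 2 → {x6}; color 3 → {x2, x4}; color 4 → {x1, x5}. No two adjacent vertices share a color.

4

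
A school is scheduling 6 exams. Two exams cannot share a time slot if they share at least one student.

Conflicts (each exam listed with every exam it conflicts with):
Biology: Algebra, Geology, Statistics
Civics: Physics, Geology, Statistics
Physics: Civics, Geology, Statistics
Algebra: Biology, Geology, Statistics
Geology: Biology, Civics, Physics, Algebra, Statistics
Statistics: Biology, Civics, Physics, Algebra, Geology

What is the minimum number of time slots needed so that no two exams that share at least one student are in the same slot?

Biology, Algebra, Geology, Statistics pairwise conflict, so at least 4 time slots are needed.
4 time slots suffice: Biology=3, Civics=4, Physics=3, Algebra=4, Geology=1, Statistics=2. No two conflicting exams share a time slot.

4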